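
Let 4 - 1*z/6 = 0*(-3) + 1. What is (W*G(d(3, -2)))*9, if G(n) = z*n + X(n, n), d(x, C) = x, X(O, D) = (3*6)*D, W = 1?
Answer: 972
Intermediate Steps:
X(O, D) = 18*D
z = 18 (z = 24 - 6*(0*(-3) + 1) = 24 - 6*(0 + 1) = 24 - 6*1 = 24 - 6 = 18)
G(n) = 36*n (G(n) = 18*n + 18*n = 36*n)
(W*G(d(3, -2)))*9 = (1*(36*3))*9 = (1*108)*9 = 108*9 = 972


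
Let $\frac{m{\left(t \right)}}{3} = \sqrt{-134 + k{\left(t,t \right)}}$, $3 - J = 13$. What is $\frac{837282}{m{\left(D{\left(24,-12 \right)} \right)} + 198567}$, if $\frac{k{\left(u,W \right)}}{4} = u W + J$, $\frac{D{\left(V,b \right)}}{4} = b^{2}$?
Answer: $\frac{6157650922}{1459885597} - \frac{279094 \sqrt{1326930}}{4379656791} \approx 4.1445$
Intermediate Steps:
$D{\left(V,b \right)} = 4 b^{2}$
$J = -10$ ($J = 3 - 13 = -10$)
$k{\left(u,W \right)} = -40 + 4 W u$ ($k{\left(u,W \right)} = 4 \left(u W - 10\right) = 4 \left(W u - 10\right) = 4 \left(-10 + W u\right) = -40 + 4 W u$)
$m{\left(t \right)} = 3 \sqrt{-174 + 4 t^{2}}$ ($m{\left(t \right)} = 3 \sqrt{-134 + \left(-40 + 4 t t\right)} = 3 \sqrt{-134 + \left(-40 + 4 t^{2}\right)} = 3 \sqrt{-174 + 4 t^{2}}$)
$\frac{837282}{m{\left(D{\left(24,-12 \right)} \right)} + 198567} = \frac{837282}{3 \sqrt{-174 + 4 \left(4 \left(-12\right)^{2}\right)^{2}} + 198567} = \frac{837282}{3 \sqrt{-174 + 4 \left(4 \cdot 144\right)^{2}} + 198567} = \frac{837282}{3 \sqrt{-174 + 4 \cdot 576^{2}} + 198567} = \frac{837282}{3 \sqrt{-174 + 4 \cdot 331776} + 198567} = \frac{837282}{3 \sqrt{-174 + 1327104} + 198567} = \frac{837282}{3 \sqrt{1326930} + 198567} = \frac{837282}{198567 + 3 \sqrt{1326930}}$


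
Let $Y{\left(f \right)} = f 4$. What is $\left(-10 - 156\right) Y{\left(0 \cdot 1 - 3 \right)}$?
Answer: $1992$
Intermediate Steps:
$Y{\left(f \right)} = 4 f$
$\left(-10 - 156\right) Y{\left(0 \cdot 1 - 3 \right)} = \left(-10 - 156\right) 4 \left(0 \cdot 1 - 3\right) = - 166 \cdot 4 \left(0 - 3\right) = - 166 \cdot 4 \left(-3\right) = \left(-166\right) \left(-12\right) = 1992$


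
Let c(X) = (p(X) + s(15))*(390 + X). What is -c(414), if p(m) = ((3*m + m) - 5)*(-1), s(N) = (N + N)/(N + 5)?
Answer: 1326198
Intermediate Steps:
s(N) = 2*N/(5 + N) (s(N) = (2*N)/(5 + N) = 2*N/(5 + N))
p(m) = 5 - 4*m (p(m) = (4*m - 5)*(-1) = (-5 + 4*m)*(-1) = 5 - 4*m)
c(X) = (390 + X)*(13/2 - 4*X) (c(X) = ((5 - 4*X) + 2*15/(5 + 15))*(390 + X) = ((5 - 4*X) + 2*15/20)*(390 + X) = ((5 - 4*X) + 2*15*(1/20))*(390 + X) = ((5 - 4*X) + 3/2)*(390 + X) = (13/2 - 4*X)*(390 + X) = (390 + X)*(13/2 - 4*X))
-c(414) = -(2535 - 4*414² - 3107/2*414) = -(2535 - 4*171396 - 643149) = -(2535 - 685584 - 643149) = -1*(-1326198) = 1326198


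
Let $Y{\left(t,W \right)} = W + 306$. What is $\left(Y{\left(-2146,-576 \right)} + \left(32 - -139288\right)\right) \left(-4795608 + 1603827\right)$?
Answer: $-443817148050$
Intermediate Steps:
$Y{\left(t,W \right)} = 306 + W$
$\left(Y{\left(-2146,-576 \right)} + \left(32 - -139288\right)\right) \left(-4795608 + 1603827\right) = \left(\left(306 - 576\right) + \left(32 - -139288\right)\right) \left(-4795608 + 1603827\right) = \left(-270 + \left(32 + 139288\right)\right) \left(-3191781\right) = \left(-270 + 139320\right) \left(-3191781\right) = 139050 \left(-3191781\right) = -443817148050$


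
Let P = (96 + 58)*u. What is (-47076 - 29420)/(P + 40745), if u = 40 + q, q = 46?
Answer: -76496/53989 ≈ -1.4169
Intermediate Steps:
u = 86 (u = 40 + 46 = 86)
P = 13244 (P = (96 + 58)*86 = 154*86 = 13244)
(-47076 - 29420)/(P + 40745) = (-47076 - 29420)/(13244 + 40745) = -76496/53989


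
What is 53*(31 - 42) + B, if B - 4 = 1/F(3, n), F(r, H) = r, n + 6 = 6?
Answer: -1736/3 ≈ -578.67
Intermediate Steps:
n = 0 (n = -6 + 6 = 0)
B = 13/3 (B = 4 + 1/3 = 4 + ⅓ = 13/3 ≈ 4.3333)
53*(31 - 42) + B = 53*(31 - 42) + 13/3 = 53*(-11) + 13/3 = -583 + 13/3 = -1736/3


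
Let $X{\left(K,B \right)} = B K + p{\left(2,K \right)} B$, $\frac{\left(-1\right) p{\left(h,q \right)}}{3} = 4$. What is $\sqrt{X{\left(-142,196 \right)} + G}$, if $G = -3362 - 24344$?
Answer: $i \sqrt{57890} \approx 240.6 i$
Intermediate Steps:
$p{\left(h,q \right)} = -12$ ($p{\left(h,q \right)} = \left(-3\right) 4 = -12$)
$G = -27706$ ($G = -3362 - 24344 = -27706$)
$X{\left(K,B \right)} = - 12 B + B K$ ($X{\left(K,B \right)} = B K - 12 B = - 12 B + B K$)
$\sqrt{X{\left(-142,196 \right)} + G} = \sqrt{196 \left(-12 - 142\right) - 27706} = \sqrt{196 \left(-154\right) - 27706} = \sqrt{-30184 - 27706} = \sqrt{-57890} = i \sqrt{57890}$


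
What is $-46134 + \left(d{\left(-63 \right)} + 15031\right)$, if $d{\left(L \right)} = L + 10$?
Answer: $-31156$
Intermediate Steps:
$d{\left(L \right)} = 10 + L$
$-46134 + \left(d{\left(-63 \right)} + 15031\right) = -46134 + \left(\left(10 - 63\right) + 15031\right) = -46134 + \left(-53 + 15031\right) = -46134 + 14978 = -31156$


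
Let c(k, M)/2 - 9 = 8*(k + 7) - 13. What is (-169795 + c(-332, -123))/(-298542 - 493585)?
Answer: 175003/792127 ≈ 0.22093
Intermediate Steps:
c(k, M) = 104 + 16*k (c(k, M) = 18 + 2*(8*(k + 7) - 13) = 18 + 2*(8*(7 + k) - 13) = 18 + 2*((56 + 8*k) - 13) = 18 + 2*(43 + 8*k) = 18 + (86 + 16*k) = 104 + 16*k)
(-169795 + c(-332, -123))/(-298542 - 493585) = (-169795 + (104 + 16*(-332)))/(-298542 - 493585) = (-169795 + (104 - 5312))/(-792127) = (-169795 - 5208)*(-1/792127) = -175003*(-1/792127) = 175003/792127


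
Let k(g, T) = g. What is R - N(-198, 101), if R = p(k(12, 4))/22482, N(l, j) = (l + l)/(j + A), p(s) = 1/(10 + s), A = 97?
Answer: 989209/494604 ≈ 2.0000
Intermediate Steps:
N(l, j) = 2*l/(97 + j) (N(l, j) = (l + l)/(j + 97) = (2*l)/(97 + j) = 2*l/(97 + j))
R = 1/494604 (R = 1/((10 + 12)*22482) = (1/22482)/22 = (1/22)*(1/22482) = 1/494604 ≈ 2.0218e-6)
R - N(-198, 101) = 1/494604 - 2*(-198)/(97 + 101) = 1/494604 - 2*(-198)/198 = 1/494604 - 1*(-2) = 1/494604 + 2 = 989209/494604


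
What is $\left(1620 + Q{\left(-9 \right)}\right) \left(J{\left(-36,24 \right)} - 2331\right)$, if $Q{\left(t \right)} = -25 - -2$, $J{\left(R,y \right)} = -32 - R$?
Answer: $-3716219$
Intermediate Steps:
$Q{\left(t \right)} = -23$ ($Q{\left(t \right)} = -25 + 2 = -23$)
$\left(1620 + Q{\left(-9 \right)}\right) \left(J{\left(-36,24 \right)} - 2331\right) = \left(1620 - 23\right) \left(\left(-32 - -36\right) - 2331\right) = 1597 \left(\left(-32 + 36\right) - 2331\right) = 1597 \left(4 - 2331\right) = 1597 \left(-2327\right) = -3716219$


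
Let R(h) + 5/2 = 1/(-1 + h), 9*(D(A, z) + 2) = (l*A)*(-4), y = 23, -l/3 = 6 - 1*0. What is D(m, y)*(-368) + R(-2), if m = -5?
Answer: 92719/6 ≈ 15453.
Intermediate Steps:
l = -18 (l = -3*(6 - 1*0) = -3*(6 + 0) = -3*6 = -18)
D(A, z) = -2 + 8*A (D(A, z) = -2 + (-18*A*(-4))/9 = -2 + (72*A)/9 = -2 + 8*A)
R(h) = -5/2 + 1/(-1 + h)
D(m, y)*(-368) + R(-2) = (-2 + 8*(-5))*(-368) + (7 - 5*(-2))/(2*(-1 - 2)) = (-2 - 40)*(-368) + (½)*(7 + 10)/(-3) = -42*(-368) + (½)*(-⅓)*17 = 15456 - 17/6 = 92719/6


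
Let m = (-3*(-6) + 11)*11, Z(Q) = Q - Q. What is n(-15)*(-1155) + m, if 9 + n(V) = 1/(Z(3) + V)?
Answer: 10791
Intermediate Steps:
Z(Q) = 0
n(V) = -9 + 1/V (n(V) = -9 + 1/(0 + V) = -9 + 1/V)
m = 319 (m = (18 + 11)*11 = 29*11 = 319)
n(-15)*(-1155) + m = (-9 + 1/(-15))*(-1155) + 319 = (-9 - 1/15)*(-1155) + 319 = -136/15*(-1155) + 319 = 10472 + 319 = 10791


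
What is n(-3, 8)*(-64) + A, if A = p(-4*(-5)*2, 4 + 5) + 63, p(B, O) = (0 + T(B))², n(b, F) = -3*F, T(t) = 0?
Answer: 1599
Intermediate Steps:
p(B, O) = 0 (p(B, O) = (0 + 0)² = 0² = 0)
A = 63 (A = 0 + 63 = 63)
n(-3, 8)*(-64) + A = -3*8*(-64) + 63 = -24*(-64) + 63 = 1536 + 63 = 1599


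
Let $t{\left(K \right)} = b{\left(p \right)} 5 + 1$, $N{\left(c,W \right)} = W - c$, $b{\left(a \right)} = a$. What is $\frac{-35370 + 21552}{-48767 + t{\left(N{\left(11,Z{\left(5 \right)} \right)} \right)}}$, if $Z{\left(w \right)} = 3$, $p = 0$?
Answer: $\frac{6909}{24383} \approx 0.28335$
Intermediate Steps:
$t{\left(K \right)} = 1$ ($t{\left(K \right)} = 0 \cdot 5 + 1 = 0 + 1 = 1$)
$\frac{-35370 + 21552}{-48767 + t{\left(N{\left(11,Z{\left(5 \right)} \right)} \right)}} = \frac{-35370 + 21552}{-48767 + 1} = - \frac{13818}{-48766} = \left(-13818\right) \left(- \frac{1}{48766}\right) = \frac{6909}{24383}$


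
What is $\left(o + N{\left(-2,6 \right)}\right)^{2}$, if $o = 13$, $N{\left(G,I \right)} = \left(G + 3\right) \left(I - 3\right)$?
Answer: $256$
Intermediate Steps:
$N{\left(G,I \right)} = \left(-3 + I\right) \left(3 + G\right)$ ($N{\left(G,I \right)} = \left(3 + G\right) \left(-3 + I\right) = \left(-3 + I\right) \left(3 + G\right)$)
$\left(o + N{\left(-2,6 \right)}\right)^{2} = \left(13 - -3\right)^{2} = \left(13 + \left(-9 + 6 + 18 - 12\right)\right)^{2} = \left(13 + 3\right)^{2} = 16^{2} = 256$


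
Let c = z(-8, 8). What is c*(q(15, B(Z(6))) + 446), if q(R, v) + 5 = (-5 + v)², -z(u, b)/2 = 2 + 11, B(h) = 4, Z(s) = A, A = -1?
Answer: -11492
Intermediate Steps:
Z(s) = -1
z(u, b) = -26 (z(u, b) = -2*(2 + 11) = -2*13 = -26)
q(R, v) = -5 + (-5 + v)²
c = -26
c*(q(15, B(Z(6))) + 446) = -26*((-5 + (-5 + 4)²) + 446) = -26*((-5 + (-1)²) + 446) = -26*((-5 + 1) + 446) = -26*(-4 + 446) = -26*442 = -11492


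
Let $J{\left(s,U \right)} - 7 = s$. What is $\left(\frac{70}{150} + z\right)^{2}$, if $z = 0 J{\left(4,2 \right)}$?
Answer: $\frac{49}{225} \approx 0.21778$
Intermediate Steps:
$J{\left(s,U \right)} = 7 + s$
$z = 0$ ($z = 0 \left(7 + 4\right) = 0 \cdot 11 = 0$)
$\left(\frac{70}{150} + z\right)^{2} = \left(\frac{70}{150} + 0\right)^{2} = \left(70 \cdot \frac{1}{150} + 0\right)^{2} = \left(\frac{7}{15} + 0\right)^{2} = \left(\frac{7}{15}\right)^{2} = \frac{49}{225}$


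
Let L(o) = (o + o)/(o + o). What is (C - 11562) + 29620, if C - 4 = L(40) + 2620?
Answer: 20683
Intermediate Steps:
L(o) = 1 (L(o) = (2*o)/((2*o)) = (2*o)*(1/(2*o)) = 1)
C = 2625 (C = 4 + (1 + 2620) = 4 + 2621 = 2625)
(C - 11562) + 29620 = (2625 - 11562) + 29620 = -8937 + 29620 = 20683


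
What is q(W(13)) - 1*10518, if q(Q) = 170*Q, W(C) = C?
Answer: -8308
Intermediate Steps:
q(W(13)) - 1*10518 = 170*13 - 1*10518 = 2210 - 10518 = -8308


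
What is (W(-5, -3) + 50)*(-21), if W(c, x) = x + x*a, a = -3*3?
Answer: -1554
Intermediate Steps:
a = -9
W(c, x) = -8*x (W(c, x) = x + x*(-9) = x - 9*x = -8*x)
(W(-5, -3) + 50)*(-21) = (-8*(-3) + 50)*(-21) = (24 + 50)*(-21) = 74*(-21) = -1554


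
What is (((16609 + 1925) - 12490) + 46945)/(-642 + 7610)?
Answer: 52989/6968 ≈ 7.6046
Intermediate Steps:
(((16609 + 1925) - 12490) + 46945)/(-642 + 7610) = ((18534 - 12490) + 46945)/6968 = (6044 + 46945)*(1/6968) = 52989*(1/6968) = 52989/6968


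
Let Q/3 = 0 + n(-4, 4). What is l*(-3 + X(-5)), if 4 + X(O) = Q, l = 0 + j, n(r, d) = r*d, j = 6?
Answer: -330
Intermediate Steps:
n(r, d) = d*r
l = 6 (l = 0 + 6 = 6)
Q = -48 (Q = 3*(0 + 4*(-4)) = 3*(0 - 16) = 3*(-16) = -48)
X(O) = -52 (X(O) = -4 - 48 = -52)
l*(-3 + X(-5)) = 6*(-3 - 52) = 6*(-55) = -330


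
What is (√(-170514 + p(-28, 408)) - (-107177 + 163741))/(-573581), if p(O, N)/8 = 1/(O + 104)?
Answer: 56564/573581 - 2*I*√15388879/10898039 ≈ 0.098616 - 0.00071992*I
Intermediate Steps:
p(O, N) = 8/(104 + O) (p(O, N) = 8/(O + 104) = 8/(104 + O))
(√(-170514 + p(-28, 408)) - (-107177 + 163741))/(-573581) = (√(-170514 + 8/(104 - 28)) - (-107177 + 163741))/(-573581) = (√(-170514 + 8/76) - 1*56564)*(-1/573581) = (√(-170514 + 8*(1/76)) - 56564)*(-1/573581) = (√(-170514 + 2/19) - 56564)*(-1/573581) = (√(-3239764/19) - 56564)*(-1/573581) = (2*I*√15388879/19 - 56564)*(-1/573581) = (-56564 + 2*I*√15388879/19)*(-1/573581) = 56564/573581 - 2*I*√15388879/10898039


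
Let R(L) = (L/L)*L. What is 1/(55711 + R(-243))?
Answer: 1/55468 ≈ 1.8028e-5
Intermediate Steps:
R(L) = L (R(L) = 1*L = L)
1/(55711 + R(-243)) = 1/(55711 - 243) = 1/55468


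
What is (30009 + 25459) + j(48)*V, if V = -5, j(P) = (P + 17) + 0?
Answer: 55143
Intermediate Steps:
j(P) = 17 + P (j(P) = (17 + P) + 0 = 17 + P)
(30009 + 25459) + j(48)*V = (30009 + 25459) + (17 + 48)*(-5) = 55468 + 65*(-5) = 55468 - 325 = 55143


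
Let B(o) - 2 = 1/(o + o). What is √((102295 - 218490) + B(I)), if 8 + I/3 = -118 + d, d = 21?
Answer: I*√5124111370/210 ≈ 340.87*I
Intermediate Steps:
I = -315 (I = -24 + 3*(-118 + 21) = -24 + 3*(-97) = -24 - 291 = -315)
B(o) = 2 + 1/(2*o) (B(o) = 2 + 1/(o + o) = 2 + 1/(2*o))
√((102295 - 218490) + B(I)) = √((102295 - 218490) + (2 + (½)/(-315))) = √(-116195 + (2 + (½)*(-1/315))) = √(-116195 + (2 - 1/630)) = √(-116195 + 1259/630) = √(-73201591/630) = I*√5124111370/210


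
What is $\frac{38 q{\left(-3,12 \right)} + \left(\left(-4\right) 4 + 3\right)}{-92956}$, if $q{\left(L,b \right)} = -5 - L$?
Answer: $\frac{89}{92956} \approx 0.00095744$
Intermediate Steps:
$\frac{38 q{\left(-3,12 \right)} + \left(\left(-4\right) 4 + 3\right)}{-92956} = \frac{38 \left(-5 - -3\right) + \left(\left(-4\right) 4 + 3\right)}{-92956} = \left(38 \left(-5 + 3\right) + \left(-16 + 3\right)\right) \left(- \frac{1}{92956}\right) = \left(38 \left(-2\right) - 13\right) \left(- \frac{1}{92956}\right) = \left(-76 - 13\right) \left(- \frac{1}{92956}\right) = \left(-89\right) \left(- \frac{1}{92956}\right) = \frac{89}{92956}$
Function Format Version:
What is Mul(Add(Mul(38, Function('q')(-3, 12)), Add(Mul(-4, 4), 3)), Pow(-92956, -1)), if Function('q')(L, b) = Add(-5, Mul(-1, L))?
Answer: Rational(89, 92956) ≈ 0.00095744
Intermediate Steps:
Mul(Add(Mul(38, Function('q')(-3, 12)), Add(Mul(-4, 4), 3)), Pow(-92956, -1)) = Mul(Add(Mul(38, Add(-5, Mul(-1, -3))), Add(Mul(-4, 4), 3)), Pow(-92956, -1)) = Mul(Add(Mul(38, Add(-5, 3)), Add(-16, 3)), Rational(-1, 92956)) = Mul(Add(Mul(38, -2), -13), Rational(-1, 92956)) = Mul(Add(-76, -13), Rational(-1, 92956)) = Mul(-89, Rational(-1, 92956)) = Rational(89, 92956)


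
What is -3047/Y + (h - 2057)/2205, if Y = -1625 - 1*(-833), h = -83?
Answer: 3383/1176 ≈ 2.8767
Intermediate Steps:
Y = -792 (Y = -1625 + 833 = -792)
-3047/Y + (h - 2057)/2205 = -3047/(-792) + (-83 - 2057)/2205 = -3047*(-1/792) - 2140*1/2205 = 277/72 - 428/441 = 3383/1176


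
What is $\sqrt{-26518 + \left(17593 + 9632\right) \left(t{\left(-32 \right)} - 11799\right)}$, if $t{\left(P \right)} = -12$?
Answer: $17 i \sqrt{1112737} \approx 17933.0 i$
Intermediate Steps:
$\sqrt{-26518 + \left(17593 + 9632\right) \left(t{\left(-32 \right)} - 11799\right)} = \sqrt{-26518 + \left(17593 + 9632\right) \left(-12 - 11799\right)} = \sqrt{-26518 + 27225 \left(-11811\right)} = \sqrt{-26518 - 321554475} = \sqrt{-321580993} = 17 i \sqrt{1112737}$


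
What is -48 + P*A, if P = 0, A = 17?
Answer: -48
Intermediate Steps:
-48 + P*A = -48 + 0*17 = -48 + 0 = -48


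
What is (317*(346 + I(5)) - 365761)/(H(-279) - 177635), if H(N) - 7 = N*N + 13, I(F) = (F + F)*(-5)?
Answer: 3941/1446 ≈ 2.7254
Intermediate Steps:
I(F) = -10*F (I(F) = (2*F)*(-5) = -10*F)
H(N) = 20 + N² (H(N) = 7 + (N*N + 13) = 7 + (N² + 13) = 7 + (13 + N²) = 20 + N²)
(317*(346 + I(5)) - 365761)/(H(-279) - 177635) = (317*(346 - 10*5) - 365761)/((20 + (-279)²) - 177635) = (317*(346 - 50) - 365761)/((20 + 77841) - 177635) = (317*296 - 365761)/(77861 - 177635) = (93832 - 365761)/(-99774) = -271929*(-1/99774) = 3941/1446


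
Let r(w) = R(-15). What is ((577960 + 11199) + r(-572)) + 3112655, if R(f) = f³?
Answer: 3698439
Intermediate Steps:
r(w) = -3375 (r(w) = (-15)³ = -3375)
((577960 + 11199) + r(-572)) + 3112655 = ((577960 + 11199) - 3375) + 3112655 = (589159 - 3375) + 3112655 = 585784 + 3112655 = 3698439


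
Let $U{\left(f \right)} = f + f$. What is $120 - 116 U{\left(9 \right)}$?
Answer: $-1968$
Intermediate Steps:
$U{\left(f \right)} = 2 f$
$120 - 116 U{\left(9 \right)} = 120 - 116 \cdot 2 \cdot 9 = 120 - 2088 = -1968$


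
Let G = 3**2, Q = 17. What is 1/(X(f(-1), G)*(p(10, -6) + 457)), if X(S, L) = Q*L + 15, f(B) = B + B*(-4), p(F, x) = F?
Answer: 1/78456 ≈ 1.2746e-5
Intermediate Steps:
G = 9
f(B) = -3*B (f(B) = B - 4*B = -3*B)
X(S, L) = 15 + 17*L (X(S, L) = 17*L + 15 = 15 + 17*L)
1/(X(f(-1), G)*(p(10, -6) + 457)) = 1/((15 + 17*9)*(10 + 457)) = 1/((15 + 153)*467) = 1/(168*467) = 1/78456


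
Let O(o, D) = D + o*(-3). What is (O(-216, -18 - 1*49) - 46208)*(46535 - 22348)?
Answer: -1103580249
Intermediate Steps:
O(o, D) = D - 3*o
(O(-216, -18 - 1*49) - 46208)*(46535 - 22348) = (((-18 - 1*49) - 3*(-216)) - 46208)*(46535 - 22348) = (((-18 - 49) + 648) - 46208)*24187 = ((-67 + 648) - 46208)*24187 = (581 - 46208)*24187 = -45627*24187 = -1103580249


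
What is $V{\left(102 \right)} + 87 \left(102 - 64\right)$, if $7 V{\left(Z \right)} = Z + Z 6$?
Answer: $3408$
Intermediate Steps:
$V{\left(Z \right)} = Z$ ($V{\left(Z \right)} = \frac{Z + Z 6}{7} = \frac{Z + 6 Z}{7} = \frac{7 Z}{7} = Z$)
$V{\left(102 \right)} + 87 \left(102 - 64\right) = 102 + 87 \left(102 - 64\right) = 102 + 87 \cdot 38 = 102 + 3306 = 3408$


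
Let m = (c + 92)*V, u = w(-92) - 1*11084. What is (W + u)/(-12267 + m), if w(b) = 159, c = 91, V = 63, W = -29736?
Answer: 40661/738 ≈ 55.096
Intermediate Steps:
u = -10925 (u = 159 - 1*11084 = 159 - 11084 = -10925)
m = 11529 (m = (91 + 92)*63 = 183*63 = 11529)
(W + u)/(-12267 + m) = (-29736 - 10925)/(-12267 + 11529) = -40661/(-738) = -40661*(-1/738) = 40661/738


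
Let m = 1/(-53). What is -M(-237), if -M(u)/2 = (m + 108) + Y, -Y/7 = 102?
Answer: -64238/53 ≈ -1212.0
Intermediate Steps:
m = -1/53 ≈ -0.018868
Y = -714 (Y = -7*102 = -714)
M(u) = 64238/53 (M(u) = -2*((-1/53 + 108) - 714) = -2*(5723/53 - 714) = -2*(-32119/53) = 64238/53)
-M(-237) = -1*64238/53 = -64238/53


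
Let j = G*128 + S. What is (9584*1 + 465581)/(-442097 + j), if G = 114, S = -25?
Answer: -95033/85506 ≈ -1.1114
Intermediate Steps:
j = 14567 (j = 114*128 - 25 = 14592 - 25 = 14567)
(9584*1 + 465581)/(-442097 + j) = (9584*1 + 465581)/(-442097 + 14567) = (9584 + 465581)/(-427530) = 475165*(-1/427530) = -95033/85506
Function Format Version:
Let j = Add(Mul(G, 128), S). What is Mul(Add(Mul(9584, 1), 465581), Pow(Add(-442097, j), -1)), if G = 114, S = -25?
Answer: Rational(-95033, 85506) ≈ -1.1114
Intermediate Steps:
j = 14567 (j = Add(Mul(114, 128), -25) = Add(14592, -25) = 14567)
Mul(Add(Mul(9584, 1), 465581), Pow(Add(-442097, j), -1)) = Mul(Add(Mul(9584, 1), 465581), Pow(Add(-442097, 14567), -1)) = Mul(Add(9584, 465581), Pow(-427530, -1)) = Mul(475165, Rational(-1, 427530)) = Rational(-95033, 85506)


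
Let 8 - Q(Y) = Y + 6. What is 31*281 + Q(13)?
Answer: 8700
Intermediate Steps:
Q(Y) = 2 - Y (Q(Y) = 8 - (Y + 6) = 8 - (6 + Y) = 8 + (-6 - Y) = 2 - Y)
31*281 + Q(13) = 31*281 + (2 - 1*13) = 8711 + (2 - 13) = 8711 - 11 = 8700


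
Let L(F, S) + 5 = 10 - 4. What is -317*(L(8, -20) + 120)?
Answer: -38357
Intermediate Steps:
L(F, S) = 1 (L(F, S) = -5 + (10 - 4) = -5 + 6 = 1)
-317*(L(8, -20) + 120) = -317*(1 + 120) = -317*121 = -38357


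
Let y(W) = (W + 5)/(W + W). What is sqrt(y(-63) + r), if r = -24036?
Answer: I*sqrt(10599673)/21 ≈ 155.03*I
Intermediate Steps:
y(W) = (5 + W)/(2*W) (y(W) = (5 + W)/((2*W)) = (5 + W)*(1/(2*W)) = (5 + W)/(2*W))
sqrt(y(-63) + r) = sqrt((1/2)*(5 - 63)/(-63) - 24036) = sqrt((1/2)*(-1/63)*(-58) - 24036) = sqrt(29/63 - 24036) = sqrt(-1514239/63) = I*sqrt(10599673)/21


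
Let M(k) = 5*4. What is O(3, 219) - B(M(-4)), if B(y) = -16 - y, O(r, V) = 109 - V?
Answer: -74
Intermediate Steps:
M(k) = 20
O(3, 219) - B(M(-4)) = (109 - 1*219) - (-16 - 1*20) = (109 - 219) - (-16 - 20) = -110 - 1*(-36) = -110 + 36 = -74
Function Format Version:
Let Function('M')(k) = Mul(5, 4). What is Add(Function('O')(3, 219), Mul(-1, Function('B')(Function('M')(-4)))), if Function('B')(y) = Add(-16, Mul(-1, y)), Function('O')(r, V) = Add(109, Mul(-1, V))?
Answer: -74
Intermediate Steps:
Function('M')(k) = 20
Add(Function('O')(3, 219), Mul(-1, Function('B')(Function('M')(-4)))) = Add(Add(109, Mul(-1, 219)), Mul(-1, Add(-16, Mul(-1, 20)))) = Add(Add(109, -219), Mul(-1, Add(-16, -20))) = Add(-110, Mul(-1, -36)) = Add(-110, 36) = -74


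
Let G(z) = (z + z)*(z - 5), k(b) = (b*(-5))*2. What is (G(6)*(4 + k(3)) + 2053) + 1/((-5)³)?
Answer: 217624/125 ≈ 1741.0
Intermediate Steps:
k(b) = -10*b (k(b) = -5*b*2 = -10*b)
G(z) = 2*z*(-5 + z) (G(z) = (2*z)*(-5 + z) = 2*z*(-5 + z))
(G(6)*(4 + k(3)) + 2053) + 1/((-5)³) = ((2*6*(-5 + 6))*(4 - 10*3) + 2053) + 1/((-5)³) = ((2*6*1)*(4 - 30) + 2053) + 1/(-125) = (12*(-26) + 2053) - 1/125 = (-312 + 2053) - 1/125 = 1741 - 1/125 = 217624/125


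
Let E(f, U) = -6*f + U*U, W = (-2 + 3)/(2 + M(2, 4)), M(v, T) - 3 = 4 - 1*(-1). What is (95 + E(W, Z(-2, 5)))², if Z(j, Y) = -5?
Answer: 356409/25 ≈ 14256.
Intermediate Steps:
M(v, T) = 8 (M(v, T) = 3 + (4 - 1*(-1)) = 3 + (4 + 1) = 3 + 5 = 8)
W = ⅒ (W = (-2 + 3)/(2 + 8) = 1/10 = 1*(⅒) = ⅒ ≈ 0.10000)
E(f, U) = U² - 6*f (E(f, U) = -6*f + U² = U² - 6*f)
(95 + E(W, Z(-2, 5)))² = (95 + ((-5)² - 6*⅒))² = (95 + (25 - ⅗))² = (95 + 122/5)² = (597/5)² = 356409/25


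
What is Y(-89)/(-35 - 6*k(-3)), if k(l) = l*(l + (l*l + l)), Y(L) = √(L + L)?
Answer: I*√178/19 ≈ 0.70219*I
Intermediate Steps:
Y(L) = √2*√L (Y(L) = √(2*L) = √2*√L)
k(l) = l*(l² + 2*l) (k(l) = l*(l + (l² + l)) = l*(l + (l + l²)) = l*(l² + 2*l))
Y(-89)/(-35 - 6*k(-3)) = (√2*√(-89))/(-35 - 6*(-3)²*(2 - 3)) = (√2*(I*√89))/(-35 - 54*(-1)) = (I*√178)/(-35 - 6*(-9)) = (I*√178)/(-35 + 54) = (I*√178)/19 = (I*√178)*(1/19) = I*√178/19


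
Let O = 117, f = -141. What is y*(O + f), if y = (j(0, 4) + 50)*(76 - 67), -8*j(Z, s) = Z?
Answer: -10800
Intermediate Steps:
j(Z, s) = -Z/8
y = 450 (y = (-1/8*0 + 50)*(76 - 67) = (0 + 50)*9 = 50*9 = 450)
y*(O + f) = 450*(117 - 141) = 450*(-24) = -10800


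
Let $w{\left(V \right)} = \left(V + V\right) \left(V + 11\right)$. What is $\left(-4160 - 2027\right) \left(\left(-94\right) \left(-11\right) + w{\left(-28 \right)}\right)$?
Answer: $-12287382$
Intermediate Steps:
$w{\left(V \right)} = 2 V \left(11 + V\right)$
$\left(-4160 - 2027\right) \left(\left(-94\right) \left(-11\right) + w{\left(-28 \right)}\right) = \left(-4160 - 2027\right) \left(\left(-94\right) \left(-11\right) + 2 \left(-28\right) \left(11 - 28\right)\right) = - 6187 \left(1034 + 2 \left(-28\right) \left(-17\right)\right) = - 6187 \left(1034 + 952\right) = \left(-6187\right) 1986 = -12287382$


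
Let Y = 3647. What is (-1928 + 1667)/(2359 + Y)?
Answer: -87/2002 ≈ -0.043457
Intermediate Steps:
(-1928 + 1667)/(2359 + Y) = (-1928 + 1667)/(2359 + 3647) = -261/6006 = -261*1/6006 = -87/2002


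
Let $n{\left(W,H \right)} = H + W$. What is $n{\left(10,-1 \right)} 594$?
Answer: $5346$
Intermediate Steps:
$n{\left(10,-1 \right)} 594 = \left(-1 + 10\right) 594 = 9 \cdot 594 = 5346$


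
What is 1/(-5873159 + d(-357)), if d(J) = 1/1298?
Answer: -1298/7623360381 ≈ -1.7027e-7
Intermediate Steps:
d(J) = 1/1298
1/(-5873159 + d(-357)) = 1/(-5873159 + 1/1298) = 1/(-7623360381/1298) = -1298/7623360381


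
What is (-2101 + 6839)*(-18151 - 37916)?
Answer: -265645446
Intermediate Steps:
(-2101 + 6839)*(-18151 - 37916) = 4738*(-56067) = -265645446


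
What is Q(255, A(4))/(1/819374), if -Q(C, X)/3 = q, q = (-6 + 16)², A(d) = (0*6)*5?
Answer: -245812200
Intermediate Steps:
A(d) = 0 (A(d) = 0*5 = 0)
q = 100 (q = 10² = 100)
Q(C, X) = -300 (Q(C, X) = -3*100 = -300)
Q(255, A(4))/(1/819374) = -300/(1/819374) = -300/1/819374 = -300*819374 = -245812200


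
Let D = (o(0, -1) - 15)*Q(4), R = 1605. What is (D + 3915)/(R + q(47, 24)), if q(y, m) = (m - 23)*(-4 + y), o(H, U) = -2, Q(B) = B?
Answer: 3847/1648 ≈ 2.3343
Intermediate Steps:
D = -68 (D = (-2 - 15)*4 = -17*4 = -68)
q(y, m) = (-23 + m)*(-4 + y)
(D + 3915)/(R + q(47, 24)) = (-68 + 3915)/(1605 + (92 - 23*47 - 4*24 + 24*47)) = 3847/(1605 + (92 - 1081 - 96 + 1128)) = 3847/(1605 + 43) = 3847/1648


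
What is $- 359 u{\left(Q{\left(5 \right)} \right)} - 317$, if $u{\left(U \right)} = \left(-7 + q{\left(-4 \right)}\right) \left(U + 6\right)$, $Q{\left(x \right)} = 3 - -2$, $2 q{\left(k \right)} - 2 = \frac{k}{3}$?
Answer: $\frac{78029}{3} \approx 26010.0$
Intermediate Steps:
$q{\left(k \right)} = 1 + \frac{k}{6}$ ($q{\left(k \right)} = 1 + \frac{k \frac{1}{3}}{2} = 1 + \frac{\frac{1}{3} k}{2} = 1 + \frac{k}{6}$)
$Q{\left(x \right)} = 5$ ($Q{\left(x \right)} = 3 + 2 = 5$)
$u{\left(U \right)} = -40 - \frac{20 U}{3}$ ($u{\left(U \right)} = \left(-7 + \left(1 + \frac{1}{6} \left(-4\right)\right)\right) \left(U + 6\right) = \left(-7 + \left(1 - \frac{2}{3}\right)\right) \left(6 + U\right) = \left(-7 + \frac{1}{3}\right) \left(6 + U\right) = - \frac{20 \left(6 + U\right)}{3} = -40 - \frac{20 U}{3}$)
$- 359 u{\left(Q{\left(5 \right)} \right)} - 317 = - 359 \left(-40 - \frac{100}{3}\right) - 317 = \left(-359\right) \left(- \frac{220}{3}\right) - 317 = \frac{78980}{3} - 317 = \frac{78029}{3}$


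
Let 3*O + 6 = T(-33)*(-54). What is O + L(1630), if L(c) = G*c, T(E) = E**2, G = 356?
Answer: 560676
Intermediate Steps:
L(c) = 356*c
O = -19604 (O = -2 + ((-33)**2*(-54))/3 = -2 + (1089*(-54))/3 = -2 + (1/3)*(-58806) = -2 - 19602 = -19604)
O + L(1630) = -19604 + 356*1630 = -19604 + 580280 = 560676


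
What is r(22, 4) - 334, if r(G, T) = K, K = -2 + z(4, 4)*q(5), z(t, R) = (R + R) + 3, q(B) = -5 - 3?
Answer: -424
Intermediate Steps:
q(B) = -8
z(t, R) = 3 + 2*R (z(t, R) = 2*R + 3 = 3 + 2*R)
K = -90 (K = -2 + (3 + 2*4)*(-8) = -2 + (3 + 8)*(-8) = -2 + 11*(-8) = -2 - 88 = -90)
r(G, T) = -90
r(22, 4) - 334 = -90 - 334 = -424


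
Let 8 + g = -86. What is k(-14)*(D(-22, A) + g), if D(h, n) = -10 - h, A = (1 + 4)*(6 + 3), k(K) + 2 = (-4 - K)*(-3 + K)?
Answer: 14104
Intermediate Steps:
g = -94 (g = -8 - 86 = -94)
k(K) = -2 + (-4 - K)*(-3 + K)
A = 45 (A = 5*9 = 45)
k(-14)*(D(-22, A) + g) = (10 - 1*(-14) - 1*(-14)²)*((-10 - 1*(-22)) - 94) = (10 + 14 - 1*196)*((-10 + 22) - 94) = (10 + 14 - 196)*(12 - 94) = -172*(-82) = 14104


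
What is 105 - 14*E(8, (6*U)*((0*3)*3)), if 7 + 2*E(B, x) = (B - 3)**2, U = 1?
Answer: -21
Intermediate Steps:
E(B, x) = -7/2 + (-3 + B)**2/2 (E(B, x) = -7/2 + (B - 3)**2/2 = -7/2 + (-3 + B)**2/2)
105 - 14*E(8, (6*U)*((0*3)*3)) = 105 - 14*(-7/2 + (-3 + 8)**2/2) = 105 - 14*(-7/2 + (1/2)*5**2) = 105 - 14*(-7/2 + (1/2)*25) = 105 - 14*(-7/2 + 25/2) = 105 - 14*9 = 105 - 126 = -21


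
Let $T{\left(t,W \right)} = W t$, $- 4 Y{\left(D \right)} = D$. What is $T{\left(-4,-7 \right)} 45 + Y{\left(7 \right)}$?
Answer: $\frac{5033}{4} \approx 1258.3$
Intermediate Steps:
$Y{\left(D \right)} = - \frac{D}{4}$
$T{\left(-4,-7 \right)} 45 + Y{\left(7 \right)} = \left(-7\right) \left(-4\right) 45 - \frac{7}{4} = 28 \cdot 45 - \frac{7}{4} = 1260 - \frac{7}{4} = \frac{5033}{4}$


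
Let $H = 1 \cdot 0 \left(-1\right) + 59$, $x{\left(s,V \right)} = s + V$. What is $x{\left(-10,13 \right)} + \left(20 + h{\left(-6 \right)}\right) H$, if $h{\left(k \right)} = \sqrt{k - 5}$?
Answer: $1183 + 59 i \sqrt{11} \approx 1183.0 + 195.68 i$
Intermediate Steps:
$h{\left(k \right)} = \sqrt{-5 + k}$
$x{\left(s,V \right)} = V + s$
$H = 59$ ($H = 0 \left(-1\right) + 59 = 0 + 59 = 59$)
$x{\left(-10,13 \right)} + \left(20 + h{\left(-6 \right)}\right) H = \left(13 - 10\right) + \left(20 + \sqrt{-5 - 6}\right) 59 = 3 + \left(20 + \sqrt{-11}\right) 59 = 3 + \left(20 + i \sqrt{11}\right) 59 = 3 + \left(1180 + 59 i \sqrt{11}\right) = 1183 + 59 i \sqrt{11}$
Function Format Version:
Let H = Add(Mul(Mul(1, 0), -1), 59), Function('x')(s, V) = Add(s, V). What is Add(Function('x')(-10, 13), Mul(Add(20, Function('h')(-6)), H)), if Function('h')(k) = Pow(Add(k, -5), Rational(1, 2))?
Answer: Add(1183, Mul(59, I, Pow(11, Rational(1, 2)))) ≈ Add(1183.0, Mul(195.68, I))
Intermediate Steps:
Function('h')(k) = Pow(Add(-5, k), Rational(1, 2))
Function('x')(s, V) = Add(V, s)
H = 59 (H = Add(Mul(0, -1), 59) = Add(0, 59) = 59)
Add(Function('x')(-10, 13), Mul(Add(20, Function('h')(-6)), H)) = Add(Add(13, -10), Mul(Add(20, Pow(Add(-5, -6), Rational(1, 2))), 59)) = Add(3, Mul(Add(20, Pow(-11, Rational(1, 2))), 59)) = Add(3, Mul(Add(20, Mul(I, Pow(11, Rational(1, 2)))), 59)) = Add(3, Add(1180, Mul(59, I, Pow(11, Rational(1, 2))))) = Add(1183, Mul(59, I, Pow(11, Rational(1, 2))))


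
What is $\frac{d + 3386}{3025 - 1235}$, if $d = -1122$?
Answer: $\frac{1132}{895} \approx 1.2648$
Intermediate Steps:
$\frac{d + 3386}{3025 - 1235} = \frac{-1122 + 3386}{3025 - 1235} = \frac{2264}{1790} = 2264 \cdot \frac{1}{1790} = \frac{1132}{895}$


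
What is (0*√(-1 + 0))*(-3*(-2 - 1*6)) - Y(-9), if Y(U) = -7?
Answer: 7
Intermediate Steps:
(0*√(-1 + 0))*(-3*(-2 - 1*6)) - Y(-9) = (0*√(-1 + 0))*(-3*(-2 - 1*6)) - 1*(-7) = (0*√(-1))*(-3*(-2 - 6)) + 7 = (0*I)*(-3*(-8)) + 7 = 0*24 + 7 = 0 + 7 = 7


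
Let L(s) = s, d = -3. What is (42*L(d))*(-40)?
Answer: 5040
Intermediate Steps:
(42*L(d))*(-40) = (42*(-3))*(-40) = -126*(-40) = 5040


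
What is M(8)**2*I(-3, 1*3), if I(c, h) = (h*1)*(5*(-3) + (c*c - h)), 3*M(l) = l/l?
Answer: -3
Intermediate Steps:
M(l) = 1/3 (M(l) = (l/l)/3 = (1/3)*1 = 1/3)
I(c, h) = h*(-15 + c**2 - h) (I(c, h) = h*(-15 + (c**2 - h)) = h*(-15 + c**2 - h))
M(8)**2*I(-3, 1*3) = (1/3)**2*((1*3)*(-15 + (-3)**2 - 3)) = (3*(-15 + 9 - 1*3))/9 = (3*(-15 + 9 - 3))/9 = (3*(-9))/9 = (1/9)*(-27) = -3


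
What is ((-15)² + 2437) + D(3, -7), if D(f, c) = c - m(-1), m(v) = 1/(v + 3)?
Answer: 5309/2 ≈ 2654.5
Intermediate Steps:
m(v) = 1/(3 + v)
D(f, c) = -½ + c (D(f, c) = c - 1/(3 - 1) = c - 1/2 = c - 1*½ = c - ½ = -½ + c)
((-15)² + 2437) + D(3, -7) = ((-15)² + 2437) + (-½ - 7) = (225 + 2437) - 15/2 = 2662 - 15/2 = 5309/2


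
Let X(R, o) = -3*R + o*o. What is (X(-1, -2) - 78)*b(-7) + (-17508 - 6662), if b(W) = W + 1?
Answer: -23744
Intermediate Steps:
b(W) = 1 + W
X(R, o) = o**2 - 3*R (X(R, o) = -3*R + o**2 = o**2 - 3*R)
(X(-1, -2) - 78)*b(-7) + (-17508 - 6662) = (((-2)**2 - 3*(-1)) - 78)*(1 - 7) + (-17508 - 6662) = ((4 + 3) - 78)*(-6) - 24170 = (7 - 78)*(-6) - 24170 = -71*(-6) - 24170 = 426 - 24170 = -23744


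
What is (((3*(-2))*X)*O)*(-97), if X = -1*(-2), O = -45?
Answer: -52380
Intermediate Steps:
X = 2
(((3*(-2))*X)*O)*(-97) = (((3*(-2))*2)*(-45))*(-97) = (-6*2*(-45))*(-97) = -12*(-45)*(-97) = 540*(-97) = -52380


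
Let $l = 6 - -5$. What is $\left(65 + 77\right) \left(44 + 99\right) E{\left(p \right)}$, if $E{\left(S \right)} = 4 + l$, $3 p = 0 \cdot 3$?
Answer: $304590$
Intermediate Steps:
$l = 11$ ($l = 6 + 5 = 11$)
$p = 0$ ($p = \frac{0 \cdot 3}{3} = \frac{1}{3} \cdot 0 = 0$)
$E{\left(S \right)} = 15$ ($E{\left(S \right)} = 4 + 11 = 15$)
$\left(65 + 77\right) \left(44 + 99\right) E{\left(p \right)} = \left(65 + 77\right) \left(44 + 99\right) 15 = 142 \cdot 143 \cdot 15 = 20306 \cdot 15 = 304590$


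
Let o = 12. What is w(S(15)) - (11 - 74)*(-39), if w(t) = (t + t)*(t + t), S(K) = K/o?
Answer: -9803/4 ≈ -2450.8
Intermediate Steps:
S(K) = K/12
w(t) = 4*t² (w(t) = (2*t)*(2*t) = 4*t²)
w(S(15)) - (11 - 74)*(-39) = 4*((1/12)*15)² - (11 - 74)*(-39) = 4*(5/4)² - (-63)*(-39) = 4*(25/16) - 1*2457 = 25/4 - 2457 = -9803/4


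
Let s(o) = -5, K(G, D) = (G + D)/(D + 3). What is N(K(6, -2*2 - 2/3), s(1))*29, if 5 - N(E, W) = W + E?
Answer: 1566/5 ≈ 313.20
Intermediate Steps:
K(G, D) = (D + G)/(3 + D)
N(E, W) = 5 - E - W (N(E, W) = 5 - (W + E) = 5 - (E + W) = 5 + (-E - W) = 5 - E - W)
N(K(6, -2*2 - 2/3), s(1))*29 = (5 - ((-2*2 - 2/3) + 6)/(3 + (-2*2 - 2/3)) - 1*(-5))*29 = (5 - ((-4 - 2*⅓) + 6)/(3 + (-4 - 2*⅓)) + 5)*29 = (5 - ((-4 - ⅔) + 6)/(3 + (-4 - ⅔)) + 5)*29 = (5 - (-14/3 + 6)/(3 - 14/3) + 5)*29 = (5 - 4/((-5/3)*3) + 5)*29 = (5 - (-3)*4/(5*3) + 5)*29 = (5 - 1*(-⅘) + 5)*29 = (5 + ⅘ + 5)*29 = (54/5)*29 = 1566/5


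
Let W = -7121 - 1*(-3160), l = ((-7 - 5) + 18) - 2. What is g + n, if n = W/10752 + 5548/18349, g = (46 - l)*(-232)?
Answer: -1922391665605/197288448 ≈ -9744.1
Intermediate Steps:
l = 4 (l = (-12 + 18) - 2 = 6 - 2 = 4)
W = -3961 (W = -7121 + 3160 = -3961)
g = -9744 (g = (46 - 1*4)*(-232) = (46 - 4)*(-232) = 42*(-232) = -9744)
n = -13028293/197288448 (n = -3961/10752 + 5548/18349 = -13028293/197288448 ≈ -0.066037)
g + n = -9744 - 13028293/197288448 = -1922391665605/197288448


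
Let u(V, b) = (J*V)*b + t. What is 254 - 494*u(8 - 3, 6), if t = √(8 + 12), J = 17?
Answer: -251686 - 988*√5 ≈ -2.5390e+5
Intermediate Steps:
t = 2*√5 (t = √20 = 2*√5 ≈ 4.4721)
u(V, b) = 2*√5 + 17*V*b (u(V, b) = (17*V)*b + 2*√5 = 17*V*b + 2*√5 = 2*√5 + 17*V*b)
254 - 494*u(8 - 3, 6) = 254 - 494*(2*√5 + 17*(8 - 3)*6) = 254 - 494*(2*√5 + 17*5*6) = 254 - 494*(2*√5 + 510) = 254 - 494*(510 + 2*√5) = 254 + (-251940 - 988*√5) = -251686 - 988*√5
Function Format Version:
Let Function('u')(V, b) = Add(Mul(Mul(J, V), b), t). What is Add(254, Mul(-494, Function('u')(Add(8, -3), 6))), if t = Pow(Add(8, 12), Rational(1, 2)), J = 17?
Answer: Add(-251686, Mul(-988, Pow(5, Rational(1, 2)))) ≈ -2.5390e+5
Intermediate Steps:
t = Mul(2, Pow(5, Rational(1, 2))) (t = Pow(20, Rational(1, 2)) = Mul(2, Pow(5, Rational(1, 2))) ≈ 4.4721)
Function('u')(V, b) = Add(Mul(2, Pow(5, Rational(1, 2))), Mul(17, V, b)) (Function('u')(V, b) = Add(Mul(Mul(17, V), b), Mul(2, Pow(5, Rational(1, 2)))) = Add(Mul(17, V, b), Mul(2, Pow(5, Rational(1, 2)))) = Add(Mul(2, Pow(5, Rational(1, 2))), Mul(17, V, b)))
Add(254, Mul(-494, Function('u')(Add(8, -3), 6))) = Add(254, Mul(-494, Add(Mul(2, Pow(5, Rational(1, 2))), Mul(17, Add(8, -3), 6)))) = Add(254, Mul(-494, Add(Mul(2, Pow(5, Rational(1, 2))), Mul(17, 5, 6)))) = Add(254, Mul(-494, Add(Mul(2, Pow(5, Rational(1, 2))), 510))) = Add(254, Mul(-494, Add(510, Mul(2, Pow(5, Rational(1, 2)))))) = Add(254, Add(-251940, Mul(-988, Pow(5, Rational(1, 2))))) = Add(-251686, Mul(-988, Pow(5, Rational(1, 2))))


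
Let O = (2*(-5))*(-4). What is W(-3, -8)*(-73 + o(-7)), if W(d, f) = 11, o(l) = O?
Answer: -363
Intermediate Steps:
O = 40 (O = -10*(-4) = 40)
o(l) = 40
W(-3, -8)*(-73 + o(-7)) = 11*(-73 + 40) = 11*(-33) = -363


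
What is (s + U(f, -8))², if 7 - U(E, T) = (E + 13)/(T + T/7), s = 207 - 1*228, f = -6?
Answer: 717409/4096 ≈ 175.15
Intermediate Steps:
s = -21 (s = 207 - 228 = -21)
U(E, T) = 7 - 7*(13 + E)/(8*T) (U(E, T) = 7 - (E + 13)/(T + T/7) = 7 - (13 + E)/(T + T*(⅐)) = 7 - (13 + E)/(T + T/7) = 7 - (13 + E)/(8*T/7) = 7 - (13 + E)*7/(8*T) = 7 - 7*(13 + E)/(8*T))
(s + U(f, -8))² = (-21 + (7/8)*(-13 - 1*(-6) + 8*(-8))/(-8))² = (-21 + (7/8)*(-⅛)*(-13 + 6 - 64))² = (-21 + (7/8)*(-⅛)*(-71))² = (-21 + 497/64)² = (-847/64)² = 717409/4096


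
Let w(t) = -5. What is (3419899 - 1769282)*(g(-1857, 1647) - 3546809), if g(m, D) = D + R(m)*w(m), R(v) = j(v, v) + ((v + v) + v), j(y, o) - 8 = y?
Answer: -5790466774254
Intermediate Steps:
j(y, o) = 8 + y
R(v) = 8 + 4*v (R(v) = (8 + v) + ((v + v) + v) = (8 + v) + (2*v + v) = (8 + v) + 3*v = 8 + 4*v)
g(m, D) = -40 + D - 20*m (g(m, D) = D + (8 + 4*m)*(-5) = D + (-40 - 20*m) = -40 + D - 20*m)
(3419899 - 1769282)*(g(-1857, 1647) - 3546809) = (3419899 - 1769282)*((-40 + 1647 - 20*(-1857)) - 3546809) = 1650617*((-40 + 1647 + 37140) - 3546809) = 1650617*(38747 - 3546809) = 1650617*(-3508062) = -5790466774254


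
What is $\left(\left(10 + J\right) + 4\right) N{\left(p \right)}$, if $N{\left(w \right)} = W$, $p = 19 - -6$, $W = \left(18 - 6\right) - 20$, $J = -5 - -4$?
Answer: $-104$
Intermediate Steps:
$J = -1$ ($J = -5 + 4 = -1$)
$W = -8$ ($W = 12 - 20 = -8$)
$p = 25$ ($p = 19 + 6 = 25$)
$N{\left(w \right)} = -8$
$\left(\left(10 + J\right) + 4\right) N{\left(p \right)} = \left(\left(10 - 1\right) + 4\right) \left(-8\right) = \left(9 + 4\right) \left(-8\right) = 13 \left(-8\right) = -104$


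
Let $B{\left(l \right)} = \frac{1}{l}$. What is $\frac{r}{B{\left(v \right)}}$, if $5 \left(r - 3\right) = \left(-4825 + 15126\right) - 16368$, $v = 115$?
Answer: $-139196$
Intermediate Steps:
$r = - \frac{6052}{5}$ ($r = 3 + \frac{\left(-4825 + 15126\right) - 16368}{5} = 3 + \frac{10301 - 16368}{5} = 3 + \frac{1}{5} \left(-6067\right) = 3 - \frac{6067}{5} = - \frac{6052}{5} \approx -1210.4$)
$\frac{r}{B{\left(v \right)}} = - \frac{6052}{5 \cdot \frac{1}{115}} = - \frac{6052 \frac{1}{\frac{1}{115}}}{5} = \left(- \frac{6052}{5}\right) 115 = -139196$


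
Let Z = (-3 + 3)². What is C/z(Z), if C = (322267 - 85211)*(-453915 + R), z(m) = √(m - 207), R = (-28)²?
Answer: 107417422336*I*√23/69 ≈ 7.466e+9*I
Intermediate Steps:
R = 784
Z = 0 (Z = 0² = 0)
z(m) = √(-207 + m)
C = -107417422336 (C = (322267 - 85211)*(-453915 + 784) = 237056*(-453131) = -107417422336)
C/z(Z) = -107417422336/√(-207 + 0) = -107417422336*(-I*√23/69) = -(-107417422336)*I*√23/69 = 107417422336*I*√23/69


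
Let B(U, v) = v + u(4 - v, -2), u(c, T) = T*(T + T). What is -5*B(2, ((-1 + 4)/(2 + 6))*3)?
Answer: -365/8 ≈ -45.625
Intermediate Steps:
u(c, T) = 2*T² (u(c, T) = T*(2*T) = 2*T²)
B(U, v) = 8 + v (B(U, v) = v + 2*(-2)² = v + 2*4 = v + 8 = 8 + v)
-5*B(2, ((-1 + 4)/(2 + 6))*3) = -5*(8 + ((-1 + 4)/(2 + 6))*3) = -5*(8 + (3/8)*3) = -5*(8 + 9/8) = -5*73/8 = -365/8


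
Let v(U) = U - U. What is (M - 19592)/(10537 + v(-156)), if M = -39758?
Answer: -59350/10537 ≈ -5.6325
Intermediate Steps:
v(U) = 0
(M - 19592)/(10537 + v(-156)) = (-39758 - 19592)/(10537 + 0) = -59350/10537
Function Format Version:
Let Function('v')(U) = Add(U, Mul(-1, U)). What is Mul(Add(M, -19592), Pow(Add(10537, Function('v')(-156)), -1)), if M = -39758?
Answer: Rational(-59350, 10537) ≈ -5.6325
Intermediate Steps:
Function('v')(U) = 0
Mul(Add(M, -19592), Pow(Add(10537, Function('v')(-156)), -1)) = Mul(Add(-39758, -19592), Pow(Add(10537, 0), -1)) = Mul(-59350, Pow(10537, -1)) = Mul(-59350, Rational(1, 10537)) = Rational(-59350, 10537)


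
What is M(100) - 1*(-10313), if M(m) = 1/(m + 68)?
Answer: 1732585/168 ≈ 10313.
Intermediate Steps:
M(m) = 1/(68 + m)
M(100) - 1*(-10313) = 1/(68 + 100) - 1*(-10313) = 1/168 + 10313 = 1732585/168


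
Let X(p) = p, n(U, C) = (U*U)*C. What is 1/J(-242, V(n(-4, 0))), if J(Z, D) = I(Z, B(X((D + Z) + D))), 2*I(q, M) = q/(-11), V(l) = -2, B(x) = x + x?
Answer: 1/11 ≈ 0.090909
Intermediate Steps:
n(U, C) = C*U² (n(U, C) = U²*C = C*U²)
B(x) = 2*x
I(q, M) = -q/22 (I(q, M) = (q/(-11))/2 = (q*(-1/11))/2 = (-q/11)/2 = -q/22)
J(Z, D) = -Z/22
1/J(-242, V(n(-4, 0))) = 1/(-1/22*(-242)) = 1/11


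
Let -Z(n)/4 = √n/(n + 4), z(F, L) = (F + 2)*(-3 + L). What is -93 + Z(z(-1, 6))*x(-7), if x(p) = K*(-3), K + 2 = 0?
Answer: -93 - 24*√3/7 ≈ -98.938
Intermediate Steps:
K = -2 (K = -2 + 0 = -2)
x(p) = 6 (x(p) = -2*(-3) = 6)
z(F, L) = (-3 + L)*(2 + F) (z(F, L) = (2 + F)*(-3 + L) = (-3 + L)*(2 + F))
Z(n) = -4*√n/(4 + n) (Z(n) = -4*√n/(n + 4) = -4*√n/(4 + n))
-93 + Z(z(-1, 6))*x(-7) = -93 - 4*√(-6 - 3*(-1) + 2*6 - 1*6)/(4 + (-6 - 3*(-1) + 2*6 - 1*6))*6 = -93 - 4*√(-6 + 3 + 12 - 6)/(4 + (-6 + 3 + 12 - 6))*6 = -93 - 4*√3/(4 + 3)*6 = -93 - 4*√3/7*6 = -93 - 24*√3/7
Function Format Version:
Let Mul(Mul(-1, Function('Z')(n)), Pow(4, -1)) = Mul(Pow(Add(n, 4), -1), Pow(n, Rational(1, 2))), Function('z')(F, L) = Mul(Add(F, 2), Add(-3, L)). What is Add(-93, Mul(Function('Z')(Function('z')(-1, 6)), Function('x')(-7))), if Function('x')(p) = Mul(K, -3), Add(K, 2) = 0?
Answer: Add(-93, Mul(Rational(-24, 7), Pow(3, Rational(1, 2)))) ≈ -98.938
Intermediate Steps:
K = -2 (K = Add(-2, 0) = -2)
Function('x')(p) = 6 (Function('x')(p) = Mul(-2, -3) = 6)
Function('z')(F, L) = Mul(Add(-3, L), Add(2, F)) (Function('z')(F, L) = Mul(Add(2, F), Add(-3, L)) = Mul(Add(-3, L), Add(2, F)))
Function('Z')(n) = Mul(-4, Pow(n, Rational(1, 2)), Pow(Add(4, n), -1)) (Function('Z')(n) = Mul(-4, Mul(Pow(Add(n, 4), -1), Pow(n, Rational(1, 2)))) = Mul(-4, Mul(Pow(Add(4, n), -1), Pow(n, Rational(1, 2)))) = Mul(-4, Mul(Pow(n, Rational(1, 2)), Pow(Add(4, n), -1))) = Mul(-4, Pow(n, Rational(1, 2)), Pow(Add(4, n), -1)))
Add(-93, Mul(Function('Z')(Function('z')(-1, 6)), Function('x')(-7))) = Add(-93, Mul(Mul(-4, Pow(Add(-6, Mul(-3, -1), Mul(2, 6), Mul(-1, 6)), Rational(1, 2)), Pow(Add(4, Add(-6, Mul(-3, -1), Mul(2, 6), Mul(-1, 6))), -1)), 6)) = Add(-93, Mul(Mul(-4, Pow(Add(-6, 3, 12, -6), Rational(1, 2)), Pow(Add(4, Add(-6, 3, 12, -6)), -1)), 6)) = Add(-93, Mul(Mul(-4, Pow(3, Rational(1, 2)), Pow(Add(4, 3), -1)), 6)) = Add(-93, Mul(Mul(-4, Pow(3, Rational(1, 2)), Pow(7, -1)), 6)) = Add(-93, Mul(Mul(-4, Pow(3, Rational(1, 2)), Rational(1, 7)), 6)) = Add(-93, Mul(Mul(Rational(-4, 7), Pow(3, Rational(1, 2))), 6)) = Add(-93, Mul(Rational(-24, 7), Pow(3, Rational(1, 2))))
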